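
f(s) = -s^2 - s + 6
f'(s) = -2*s - 1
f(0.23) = 5.72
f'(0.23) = -1.46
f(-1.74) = 4.71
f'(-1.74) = 2.48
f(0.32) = 5.58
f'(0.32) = -1.64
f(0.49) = 5.27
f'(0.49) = -1.98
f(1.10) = 3.69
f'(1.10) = -3.20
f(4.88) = -22.69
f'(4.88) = -10.76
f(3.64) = -10.89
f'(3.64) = -8.28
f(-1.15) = 5.83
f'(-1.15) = 1.30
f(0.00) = 6.00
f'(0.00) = -1.00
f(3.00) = -6.00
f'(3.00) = -7.00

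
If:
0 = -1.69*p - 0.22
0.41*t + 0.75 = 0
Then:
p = -0.13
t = -1.83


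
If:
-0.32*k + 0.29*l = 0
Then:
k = 0.90625*l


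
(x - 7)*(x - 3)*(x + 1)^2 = x^4 - 8*x^3 + 2*x^2 + 32*x + 21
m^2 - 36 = (m - 6)*(m + 6)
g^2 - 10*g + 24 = (g - 6)*(g - 4)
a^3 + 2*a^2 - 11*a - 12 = (a - 3)*(a + 1)*(a + 4)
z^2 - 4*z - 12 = (z - 6)*(z + 2)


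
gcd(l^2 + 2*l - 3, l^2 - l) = l - 1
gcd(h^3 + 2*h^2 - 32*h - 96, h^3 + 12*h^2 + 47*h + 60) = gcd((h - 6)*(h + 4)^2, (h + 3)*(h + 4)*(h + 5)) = h + 4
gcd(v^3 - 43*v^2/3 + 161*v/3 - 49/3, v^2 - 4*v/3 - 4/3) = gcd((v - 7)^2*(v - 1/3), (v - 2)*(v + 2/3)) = 1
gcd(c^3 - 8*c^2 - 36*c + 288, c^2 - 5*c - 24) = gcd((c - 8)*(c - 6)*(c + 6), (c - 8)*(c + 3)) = c - 8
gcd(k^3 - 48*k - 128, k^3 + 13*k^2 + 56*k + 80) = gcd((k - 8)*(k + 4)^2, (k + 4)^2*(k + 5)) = k^2 + 8*k + 16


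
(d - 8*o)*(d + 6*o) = d^2 - 2*d*o - 48*o^2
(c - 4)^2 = c^2 - 8*c + 16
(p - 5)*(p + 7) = p^2 + 2*p - 35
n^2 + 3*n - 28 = (n - 4)*(n + 7)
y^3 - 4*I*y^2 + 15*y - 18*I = (y - 6*I)*(y - I)*(y + 3*I)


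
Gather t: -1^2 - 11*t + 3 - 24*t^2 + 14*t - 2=-24*t^2 + 3*t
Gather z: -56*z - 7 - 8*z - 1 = -64*z - 8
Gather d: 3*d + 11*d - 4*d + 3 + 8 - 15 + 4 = 10*d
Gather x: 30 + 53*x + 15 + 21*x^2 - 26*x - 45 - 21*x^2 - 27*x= 0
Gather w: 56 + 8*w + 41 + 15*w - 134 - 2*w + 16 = 21*w - 21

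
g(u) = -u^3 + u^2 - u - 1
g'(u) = -3*u^2 + 2*u - 1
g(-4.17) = 93.07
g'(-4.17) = -61.51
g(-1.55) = 6.68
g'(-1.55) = -11.31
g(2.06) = -7.56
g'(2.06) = -9.61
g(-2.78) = 30.99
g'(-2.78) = -29.75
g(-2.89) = 34.38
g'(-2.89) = -31.84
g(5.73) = -162.03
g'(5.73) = -88.04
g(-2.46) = 22.40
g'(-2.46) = -24.07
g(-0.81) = 1.00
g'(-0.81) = -4.59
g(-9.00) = 818.00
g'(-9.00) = -262.00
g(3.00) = -22.00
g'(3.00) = -22.00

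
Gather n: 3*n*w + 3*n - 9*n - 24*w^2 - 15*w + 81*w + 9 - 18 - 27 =n*(3*w - 6) - 24*w^2 + 66*w - 36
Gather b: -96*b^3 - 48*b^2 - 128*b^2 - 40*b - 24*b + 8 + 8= -96*b^3 - 176*b^2 - 64*b + 16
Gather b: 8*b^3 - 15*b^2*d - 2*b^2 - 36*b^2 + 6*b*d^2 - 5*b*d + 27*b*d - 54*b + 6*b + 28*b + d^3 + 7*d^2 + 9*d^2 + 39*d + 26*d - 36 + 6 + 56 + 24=8*b^3 + b^2*(-15*d - 38) + b*(6*d^2 + 22*d - 20) + d^3 + 16*d^2 + 65*d + 50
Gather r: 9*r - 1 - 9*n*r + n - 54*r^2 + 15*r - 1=n - 54*r^2 + r*(24 - 9*n) - 2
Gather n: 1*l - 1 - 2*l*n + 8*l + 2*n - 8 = 9*l + n*(2 - 2*l) - 9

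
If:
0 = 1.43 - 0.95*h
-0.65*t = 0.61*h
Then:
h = 1.51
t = -1.41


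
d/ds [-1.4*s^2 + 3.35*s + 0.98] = 3.35 - 2.8*s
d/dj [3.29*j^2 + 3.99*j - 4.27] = 6.58*j + 3.99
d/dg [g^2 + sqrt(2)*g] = 2*g + sqrt(2)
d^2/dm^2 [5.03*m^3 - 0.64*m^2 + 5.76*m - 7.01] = 30.18*m - 1.28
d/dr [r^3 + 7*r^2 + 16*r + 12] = 3*r^2 + 14*r + 16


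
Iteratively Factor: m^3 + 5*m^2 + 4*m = (m + 4)*(m^2 + m) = m*(m + 4)*(m + 1)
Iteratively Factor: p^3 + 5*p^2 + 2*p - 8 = (p + 4)*(p^2 + p - 2) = (p + 2)*(p + 4)*(p - 1)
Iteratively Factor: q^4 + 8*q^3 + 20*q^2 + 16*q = (q + 2)*(q^3 + 6*q^2 + 8*q) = (q + 2)*(q + 4)*(q^2 + 2*q) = q*(q + 2)*(q + 4)*(q + 2)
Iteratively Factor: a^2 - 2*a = (a - 2)*(a)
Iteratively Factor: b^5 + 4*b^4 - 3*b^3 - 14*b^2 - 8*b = (b)*(b^4 + 4*b^3 - 3*b^2 - 14*b - 8) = b*(b + 4)*(b^3 - 3*b - 2) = b*(b + 1)*(b + 4)*(b^2 - b - 2) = b*(b - 2)*(b + 1)*(b + 4)*(b + 1)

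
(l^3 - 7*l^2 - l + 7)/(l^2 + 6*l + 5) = (l^2 - 8*l + 7)/(l + 5)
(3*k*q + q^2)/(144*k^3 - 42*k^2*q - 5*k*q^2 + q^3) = q*(3*k + q)/(144*k^3 - 42*k^2*q - 5*k*q^2 + q^3)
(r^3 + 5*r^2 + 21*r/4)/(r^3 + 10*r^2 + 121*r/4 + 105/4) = r/(r + 5)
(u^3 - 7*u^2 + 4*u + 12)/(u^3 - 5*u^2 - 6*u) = (u - 2)/u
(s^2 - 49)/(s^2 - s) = (s^2 - 49)/(s*(s - 1))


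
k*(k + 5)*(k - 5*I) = k^3 + 5*k^2 - 5*I*k^2 - 25*I*k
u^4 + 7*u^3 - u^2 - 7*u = u*(u - 1)*(u + 1)*(u + 7)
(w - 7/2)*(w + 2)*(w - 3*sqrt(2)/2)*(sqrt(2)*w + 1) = sqrt(2)*w^4 - 3*sqrt(2)*w^3/2 - 2*w^3 - 17*sqrt(2)*w^2/2 + 3*w^2 + 9*sqrt(2)*w/4 + 14*w + 21*sqrt(2)/2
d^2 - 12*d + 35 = (d - 7)*(d - 5)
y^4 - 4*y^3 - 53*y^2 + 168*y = y*(y - 8)*(y - 3)*(y + 7)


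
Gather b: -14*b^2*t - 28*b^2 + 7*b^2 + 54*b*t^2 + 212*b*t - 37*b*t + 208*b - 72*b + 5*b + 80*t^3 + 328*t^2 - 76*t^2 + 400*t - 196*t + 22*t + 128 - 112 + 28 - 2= b^2*(-14*t - 21) + b*(54*t^2 + 175*t + 141) + 80*t^3 + 252*t^2 + 226*t + 42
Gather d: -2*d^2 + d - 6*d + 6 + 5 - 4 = -2*d^2 - 5*d + 7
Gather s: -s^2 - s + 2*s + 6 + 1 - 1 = -s^2 + s + 6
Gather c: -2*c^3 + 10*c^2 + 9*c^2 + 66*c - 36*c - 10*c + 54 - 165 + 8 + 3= -2*c^3 + 19*c^2 + 20*c - 100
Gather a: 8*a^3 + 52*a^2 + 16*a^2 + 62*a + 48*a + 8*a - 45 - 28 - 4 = 8*a^3 + 68*a^2 + 118*a - 77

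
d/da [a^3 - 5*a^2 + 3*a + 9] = 3*a^2 - 10*a + 3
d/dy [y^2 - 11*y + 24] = 2*y - 11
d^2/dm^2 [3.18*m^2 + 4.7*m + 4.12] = 6.36000000000000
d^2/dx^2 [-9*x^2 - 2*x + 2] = -18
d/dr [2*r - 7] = 2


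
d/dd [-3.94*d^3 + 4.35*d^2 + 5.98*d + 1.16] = -11.82*d^2 + 8.7*d + 5.98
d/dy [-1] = 0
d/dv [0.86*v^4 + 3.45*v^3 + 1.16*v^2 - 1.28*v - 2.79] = 3.44*v^3 + 10.35*v^2 + 2.32*v - 1.28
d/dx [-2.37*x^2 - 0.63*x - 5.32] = -4.74*x - 0.63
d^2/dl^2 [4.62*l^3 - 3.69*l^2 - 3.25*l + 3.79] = 27.72*l - 7.38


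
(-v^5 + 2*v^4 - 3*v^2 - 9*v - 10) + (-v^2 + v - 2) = -v^5 + 2*v^4 - 4*v^2 - 8*v - 12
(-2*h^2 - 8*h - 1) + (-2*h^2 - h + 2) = -4*h^2 - 9*h + 1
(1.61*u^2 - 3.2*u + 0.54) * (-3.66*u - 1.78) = -5.8926*u^3 + 8.8462*u^2 + 3.7196*u - 0.9612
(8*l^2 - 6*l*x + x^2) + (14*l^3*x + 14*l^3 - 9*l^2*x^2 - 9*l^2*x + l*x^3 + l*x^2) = 14*l^3*x + 14*l^3 - 9*l^2*x^2 - 9*l^2*x + 8*l^2 + l*x^3 + l*x^2 - 6*l*x + x^2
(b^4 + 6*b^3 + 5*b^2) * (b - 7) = b^5 - b^4 - 37*b^3 - 35*b^2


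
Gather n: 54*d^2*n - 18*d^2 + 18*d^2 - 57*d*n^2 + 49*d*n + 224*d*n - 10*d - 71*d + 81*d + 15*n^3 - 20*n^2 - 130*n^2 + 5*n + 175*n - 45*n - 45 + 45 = 15*n^3 + n^2*(-57*d - 150) + n*(54*d^2 + 273*d + 135)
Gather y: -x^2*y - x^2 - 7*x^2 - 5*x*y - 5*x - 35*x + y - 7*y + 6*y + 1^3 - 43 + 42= -8*x^2 - 40*x + y*(-x^2 - 5*x)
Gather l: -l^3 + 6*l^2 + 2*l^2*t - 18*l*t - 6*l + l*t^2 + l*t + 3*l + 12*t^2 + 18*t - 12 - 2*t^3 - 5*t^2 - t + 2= -l^3 + l^2*(2*t + 6) + l*(t^2 - 17*t - 3) - 2*t^3 + 7*t^2 + 17*t - 10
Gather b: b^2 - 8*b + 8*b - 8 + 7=b^2 - 1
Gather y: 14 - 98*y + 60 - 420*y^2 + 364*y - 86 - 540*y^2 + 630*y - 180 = -960*y^2 + 896*y - 192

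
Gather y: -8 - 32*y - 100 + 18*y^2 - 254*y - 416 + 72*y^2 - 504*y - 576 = 90*y^2 - 790*y - 1100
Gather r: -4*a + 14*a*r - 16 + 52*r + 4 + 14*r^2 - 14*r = -4*a + 14*r^2 + r*(14*a + 38) - 12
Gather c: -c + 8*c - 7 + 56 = 7*c + 49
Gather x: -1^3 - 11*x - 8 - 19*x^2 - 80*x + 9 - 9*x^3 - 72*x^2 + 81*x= -9*x^3 - 91*x^2 - 10*x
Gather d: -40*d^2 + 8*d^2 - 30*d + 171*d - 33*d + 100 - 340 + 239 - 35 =-32*d^2 + 108*d - 36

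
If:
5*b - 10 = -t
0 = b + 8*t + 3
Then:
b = 83/39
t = -25/39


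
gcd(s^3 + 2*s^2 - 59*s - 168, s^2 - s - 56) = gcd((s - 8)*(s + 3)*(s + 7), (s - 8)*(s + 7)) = s^2 - s - 56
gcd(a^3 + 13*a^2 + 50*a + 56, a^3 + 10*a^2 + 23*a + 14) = a^2 + 9*a + 14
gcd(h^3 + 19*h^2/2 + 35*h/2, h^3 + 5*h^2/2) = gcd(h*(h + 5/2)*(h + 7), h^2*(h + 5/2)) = h^2 + 5*h/2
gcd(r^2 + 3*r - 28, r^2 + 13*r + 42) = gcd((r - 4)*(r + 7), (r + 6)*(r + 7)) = r + 7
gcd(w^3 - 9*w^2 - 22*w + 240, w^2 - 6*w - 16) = w - 8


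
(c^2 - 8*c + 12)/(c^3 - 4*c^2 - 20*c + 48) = 1/(c + 4)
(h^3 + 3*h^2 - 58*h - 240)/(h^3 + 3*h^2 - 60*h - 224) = (h^2 + 11*h + 30)/(h^2 + 11*h + 28)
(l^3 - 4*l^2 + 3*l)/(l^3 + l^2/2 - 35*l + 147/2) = 2*l*(l - 1)/(2*l^2 + 7*l - 49)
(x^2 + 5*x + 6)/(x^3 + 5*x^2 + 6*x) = 1/x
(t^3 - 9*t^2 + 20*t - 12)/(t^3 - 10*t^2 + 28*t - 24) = (t - 1)/(t - 2)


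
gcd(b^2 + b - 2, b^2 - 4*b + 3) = b - 1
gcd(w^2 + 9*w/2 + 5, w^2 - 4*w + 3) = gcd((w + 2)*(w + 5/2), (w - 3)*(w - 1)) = 1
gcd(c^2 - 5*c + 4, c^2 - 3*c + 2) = c - 1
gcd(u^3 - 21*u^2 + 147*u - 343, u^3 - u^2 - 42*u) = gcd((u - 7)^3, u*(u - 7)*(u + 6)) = u - 7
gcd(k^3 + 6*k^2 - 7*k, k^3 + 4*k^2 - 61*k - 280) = k + 7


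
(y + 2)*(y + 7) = y^2 + 9*y + 14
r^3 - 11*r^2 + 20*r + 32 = (r - 8)*(r - 4)*(r + 1)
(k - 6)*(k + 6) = k^2 - 36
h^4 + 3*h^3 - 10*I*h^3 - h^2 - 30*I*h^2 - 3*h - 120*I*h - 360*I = (h + 3)*(h - 8*I)*(h - 5*I)*(h + 3*I)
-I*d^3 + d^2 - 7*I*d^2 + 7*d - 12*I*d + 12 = (d + 3)*(d + 4)*(-I*d + 1)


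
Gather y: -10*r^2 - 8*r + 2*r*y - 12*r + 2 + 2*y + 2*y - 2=-10*r^2 - 20*r + y*(2*r + 4)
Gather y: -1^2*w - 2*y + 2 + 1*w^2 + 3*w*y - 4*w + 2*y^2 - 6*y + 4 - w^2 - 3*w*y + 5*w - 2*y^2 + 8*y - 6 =0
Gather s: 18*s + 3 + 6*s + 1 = 24*s + 4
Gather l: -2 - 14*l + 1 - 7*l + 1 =-21*l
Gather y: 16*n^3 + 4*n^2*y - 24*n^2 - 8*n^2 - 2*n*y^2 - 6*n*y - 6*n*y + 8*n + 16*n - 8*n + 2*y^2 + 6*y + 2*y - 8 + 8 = 16*n^3 - 32*n^2 + 16*n + y^2*(2 - 2*n) + y*(4*n^2 - 12*n + 8)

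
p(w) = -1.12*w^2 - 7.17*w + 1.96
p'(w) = -2.24*w - 7.17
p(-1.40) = 9.80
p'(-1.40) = -4.03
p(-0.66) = 6.20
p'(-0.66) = -5.69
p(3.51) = -37.01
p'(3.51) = -15.03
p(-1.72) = 10.98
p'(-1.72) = -3.32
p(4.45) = -52.13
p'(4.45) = -17.14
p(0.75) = -4.05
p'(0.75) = -8.85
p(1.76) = -14.13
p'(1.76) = -11.11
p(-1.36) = 9.64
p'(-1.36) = -4.12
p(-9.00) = -24.23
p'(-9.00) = 12.99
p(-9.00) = -24.23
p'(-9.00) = 12.99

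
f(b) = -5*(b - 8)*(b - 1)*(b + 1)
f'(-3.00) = -370.00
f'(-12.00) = -3115.00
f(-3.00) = 440.00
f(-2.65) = 320.70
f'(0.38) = 33.23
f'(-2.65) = -312.34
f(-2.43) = 255.79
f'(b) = -5*(b - 8)*(b - 1) - 5*(b - 8)*(b + 1) - 5*(b - 1)*(b + 1) = -15*b^2 + 80*b + 5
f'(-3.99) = -553.00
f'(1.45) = 89.46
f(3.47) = 250.08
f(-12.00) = 14300.00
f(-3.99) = 894.46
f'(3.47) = 101.99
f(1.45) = 36.11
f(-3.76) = 772.49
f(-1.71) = 93.42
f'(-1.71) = -175.66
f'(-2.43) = -277.97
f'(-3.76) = -507.86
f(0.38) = -32.60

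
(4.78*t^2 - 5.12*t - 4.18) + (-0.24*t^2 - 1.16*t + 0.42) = 4.54*t^2 - 6.28*t - 3.76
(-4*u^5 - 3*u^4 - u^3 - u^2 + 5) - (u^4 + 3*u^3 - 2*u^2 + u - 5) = -4*u^5 - 4*u^4 - 4*u^3 + u^2 - u + 10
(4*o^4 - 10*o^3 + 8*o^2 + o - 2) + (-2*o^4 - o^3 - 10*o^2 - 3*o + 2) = 2*o^4 - 11*o^3 - 2*o^2 - 2*o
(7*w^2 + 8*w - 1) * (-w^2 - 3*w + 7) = -7*w^4 - 29*w^3 + 26*w^2 + 59*w - 7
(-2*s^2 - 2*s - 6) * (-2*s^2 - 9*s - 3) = 4*s^4 + 22*s^3 + 36*s^2 + 60*s + 18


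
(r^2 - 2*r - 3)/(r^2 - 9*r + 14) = (r^2 - 2*r - 3)/(r^2 - 9*r + 14)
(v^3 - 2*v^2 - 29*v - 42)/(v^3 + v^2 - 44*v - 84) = (v + 3)/(v + 6)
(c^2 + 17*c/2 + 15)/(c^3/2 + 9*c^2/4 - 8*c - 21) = 2*(2*c + 5)/(2*c^2 - 3*c - 14)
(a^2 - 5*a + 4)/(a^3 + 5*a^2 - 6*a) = (a - 4)/(a*(a + 6))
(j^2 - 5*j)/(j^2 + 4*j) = (j - 5)/(j + 4)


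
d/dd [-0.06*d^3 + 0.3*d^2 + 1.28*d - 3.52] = -0.18*d^2 + 0.6*d + 1.28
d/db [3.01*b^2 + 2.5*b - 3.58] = 6.02*b + 2.5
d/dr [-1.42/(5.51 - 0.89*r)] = -1.2638/(0.89*r - 5.51)^2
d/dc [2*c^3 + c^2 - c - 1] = 6*c^2 + 2*c - 1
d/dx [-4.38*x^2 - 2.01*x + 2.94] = -8.76*x - 2.01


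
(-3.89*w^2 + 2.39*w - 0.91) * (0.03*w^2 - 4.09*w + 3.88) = -0.1167*w^4 + 15.9818*w^3 - 24.8956*w^2 + 12.9951*w - 3.5308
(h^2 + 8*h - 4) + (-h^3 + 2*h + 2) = -h^3 + h^2 + 10*h - 2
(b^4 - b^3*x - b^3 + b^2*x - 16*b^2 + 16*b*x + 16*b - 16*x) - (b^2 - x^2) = b^4 - b^3*x - b^3 + b^2*x - 17*b^2 + 16*b*x + 16*b + x^2 - 16*x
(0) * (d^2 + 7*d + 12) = 0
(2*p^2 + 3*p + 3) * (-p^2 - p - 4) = -2*p^4 - 5*p^3 - 14*p^2 - 15*p - 12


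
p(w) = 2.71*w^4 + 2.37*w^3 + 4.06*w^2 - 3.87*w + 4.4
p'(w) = 10.84*w^3 + 7.11*w^2 + 8.12*w - 3.87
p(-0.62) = 8.20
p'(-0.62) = -8.75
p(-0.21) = 5.38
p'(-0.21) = -5.36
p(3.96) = 866.34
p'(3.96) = 812.94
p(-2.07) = 58.54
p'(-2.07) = -86.36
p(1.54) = 31.97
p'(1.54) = 65.09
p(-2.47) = 103.88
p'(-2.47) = -143.90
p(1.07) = 11.36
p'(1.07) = 26.24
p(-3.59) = 411.10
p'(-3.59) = -442.93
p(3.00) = 312.83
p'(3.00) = 377.16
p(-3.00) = 208.07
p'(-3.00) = -256.92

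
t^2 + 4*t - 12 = (t - 2)*(t + 6)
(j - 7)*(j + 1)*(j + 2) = j^3 - 4*j^2 - 19*j - 14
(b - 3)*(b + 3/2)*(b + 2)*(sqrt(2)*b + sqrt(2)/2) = sqrt(2)*b^4 + sqrt(2)*b^3 - 29*sqrt(2)*b^2/4 - 51*sqrt(2)*b/4 - 9*sqrt(2)/2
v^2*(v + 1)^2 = v^4 + 2*v^3 + v^2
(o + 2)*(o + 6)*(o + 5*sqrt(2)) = o^3 + 5*sqrt(2)*o^2 + 8*o^2 + 12*o + 40*sqrt(2)*o + 60*sqrt(2)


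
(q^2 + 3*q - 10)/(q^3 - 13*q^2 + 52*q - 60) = (q + 5)/(q^2 - 11*q + 30)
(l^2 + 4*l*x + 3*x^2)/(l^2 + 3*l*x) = (l + x)/l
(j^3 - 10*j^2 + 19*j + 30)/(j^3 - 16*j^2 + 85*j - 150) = (j + 1)/(j - 5)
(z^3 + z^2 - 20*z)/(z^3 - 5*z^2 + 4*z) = (z + 5)/(z - 1)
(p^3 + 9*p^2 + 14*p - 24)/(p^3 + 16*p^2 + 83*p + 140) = (p^2 + 5*p - 6)/(p^2 + 12*p + 35)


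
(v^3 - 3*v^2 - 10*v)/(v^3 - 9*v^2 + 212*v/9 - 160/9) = 9*v*(v + 2)/(9*v^2 - 36*v + 32)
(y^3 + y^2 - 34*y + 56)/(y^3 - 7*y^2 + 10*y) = (y^2 + 3*y - 28)/(y*(y - 5))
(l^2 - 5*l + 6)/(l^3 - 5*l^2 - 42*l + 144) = (l - 2)/(l^2 - 2*l - 48)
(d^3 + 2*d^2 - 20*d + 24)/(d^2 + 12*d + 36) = (d^2 - 4*d + 4)/(d + 6)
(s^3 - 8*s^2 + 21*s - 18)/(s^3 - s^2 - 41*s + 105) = (s^2 - 5*s + 6)/(s^2 + 2*s - 35)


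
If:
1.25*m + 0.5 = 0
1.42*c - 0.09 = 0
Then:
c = 0.06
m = -0.40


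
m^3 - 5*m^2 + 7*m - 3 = (m - 3)*(m - 1)^2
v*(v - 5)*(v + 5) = v^3 - 25*v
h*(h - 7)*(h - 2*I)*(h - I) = h^4 - 7*h^3 - 3*I*h^3 - 2*h^2 + 21*I*h^2 + 14*h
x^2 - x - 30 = (x - 6)*(x + 5)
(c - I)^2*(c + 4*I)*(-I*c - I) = -I*c^4 + 2*c^3 - I*c^3 + 2*c^2 - 7*I*c^2 - 4*c - 7*I*c - 4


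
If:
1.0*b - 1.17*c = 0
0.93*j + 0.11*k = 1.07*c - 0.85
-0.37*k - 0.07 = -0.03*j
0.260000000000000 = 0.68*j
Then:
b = 1.30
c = 1.11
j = 0.38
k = -0.16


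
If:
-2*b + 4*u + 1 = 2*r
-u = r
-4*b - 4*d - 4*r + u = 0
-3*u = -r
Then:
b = 1/2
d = -1/2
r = 0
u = 0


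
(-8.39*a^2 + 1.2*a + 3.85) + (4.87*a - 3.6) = -8.39*a^2 + 6.07*a + 0.25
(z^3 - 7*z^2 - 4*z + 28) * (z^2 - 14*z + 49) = z^5 - 21*z^4 + 143*z^3 - 259*z^2 - 588*z + 1372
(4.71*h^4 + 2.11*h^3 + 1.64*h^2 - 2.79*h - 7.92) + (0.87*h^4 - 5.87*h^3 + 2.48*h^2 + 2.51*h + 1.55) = 5.58*h^4 - 3.76*h^3 + 4.12*h^2 - 0.28*h - 6.37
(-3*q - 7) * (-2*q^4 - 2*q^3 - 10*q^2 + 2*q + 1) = 6*q^5 + 20*q^4 + 44*q^3 + 64*q^2 - 17*q - 7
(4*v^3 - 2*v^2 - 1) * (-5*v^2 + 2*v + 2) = -20*v^5 + 18*v^4 + 4*v^3 + v^2 - 2*v - 2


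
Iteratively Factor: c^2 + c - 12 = (c - 3)*(c + 4)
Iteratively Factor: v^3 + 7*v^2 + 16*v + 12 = (v + 3)*(v^2 + 4*v + 4) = (v + 2)*(v + 3)*(v + 2)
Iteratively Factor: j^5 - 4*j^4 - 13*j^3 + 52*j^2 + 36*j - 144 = (j + 3)*(j^4 - 7*j^3 + 8*j^2 + 28*j - 48) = (j - 4)*(j + 3)*(j^3 - 3*j^2 - 4*j + 12) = (j - 4)*(j - 2)*(j + 3)*(j^2 - j - 6) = (j - 4)*(j - 3)*(j - 2)*(j + 3)*(j + 2)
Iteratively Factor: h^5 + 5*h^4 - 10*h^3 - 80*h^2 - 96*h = (h)*(h^4 + 5*h^3 - 10*h^2 - 80*h - 96) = h*(h - 4)*(h^3 + 9*h^2 + 26*h + 24) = h*(h - 4)*(h + 2)*(h^2 + 7*h + 12) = h*(h - 4)*(h + 2)*(h + 4)*(h + 3)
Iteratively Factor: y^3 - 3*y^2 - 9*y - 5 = (y + 1)*(y^2 - 4*y - 5) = (y - 5)*(y + 1)*(y + 1)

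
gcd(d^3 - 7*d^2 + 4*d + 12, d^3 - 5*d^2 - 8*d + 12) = d - 6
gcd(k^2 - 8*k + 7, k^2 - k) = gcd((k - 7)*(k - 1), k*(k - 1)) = k - 1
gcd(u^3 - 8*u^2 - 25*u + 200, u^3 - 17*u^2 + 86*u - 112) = u - 8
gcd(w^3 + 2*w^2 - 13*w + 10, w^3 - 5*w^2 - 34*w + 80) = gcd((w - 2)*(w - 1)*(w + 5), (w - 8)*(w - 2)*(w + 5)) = w^2 + 3*w - 10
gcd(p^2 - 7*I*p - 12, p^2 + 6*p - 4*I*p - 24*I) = p - 4*I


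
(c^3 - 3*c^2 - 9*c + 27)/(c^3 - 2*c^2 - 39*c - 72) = (c^2 - 6*c + 9)/(c^2 - 5*c - 24)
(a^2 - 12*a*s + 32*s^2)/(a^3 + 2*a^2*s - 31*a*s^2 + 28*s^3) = (-a + 8*s)/(-a^2 - 6*a*s + 7*s^2)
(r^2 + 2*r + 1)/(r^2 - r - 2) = (r + 1)/(r - 2)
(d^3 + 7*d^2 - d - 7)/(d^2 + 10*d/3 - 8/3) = 3*(d^3 + 7*d^2 - d - 7)/(3*d^2 + 10*d - 8)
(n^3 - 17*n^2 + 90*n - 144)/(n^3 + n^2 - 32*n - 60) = (n^2 - 11*n + 24)/(n^2 + 7*n + 10)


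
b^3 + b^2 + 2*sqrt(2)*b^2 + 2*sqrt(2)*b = b*(b + 1)*(b + 2*sqrt(2))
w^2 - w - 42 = (w - 7)*(w + 6)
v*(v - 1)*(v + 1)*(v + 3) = v^4 + 3*v^3 - v^2 - 3*v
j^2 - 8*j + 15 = (j - 5)*(j - 3)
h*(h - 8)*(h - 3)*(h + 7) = h^4 - 4*h^3 - 53*h^2 + 168*h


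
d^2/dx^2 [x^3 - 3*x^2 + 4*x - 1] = 6*x - 6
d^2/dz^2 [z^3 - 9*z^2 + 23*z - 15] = 6*z - 18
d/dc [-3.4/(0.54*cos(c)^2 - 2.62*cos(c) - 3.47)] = (8.908 - 3.672*cos(c))*sin(c)/(-0.54*cos(c)^2 + 2.62*cos(c) + 3.47)^2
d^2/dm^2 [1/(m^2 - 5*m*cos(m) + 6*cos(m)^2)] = ((m^2 - 5*m*cos(m) + 6*cos(m)^2)*(-5*m*cos(m) - 24*sin(m)^2 - 10*sin(m) + 10) + 2*(5*m*sin(m) + 2*m - 6*sin(2*m) - 5*cos(m))^2)/((m - 3*cos(m))^3*(m - 2*cos(m))^3)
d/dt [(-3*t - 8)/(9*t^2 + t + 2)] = (-27*t^2 - 3*t + (3*t + 8)*(18*t + 1) - 6)/(9*t^2 + t + 2)^2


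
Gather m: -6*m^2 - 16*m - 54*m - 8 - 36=-6*m^2 - 70*m - 44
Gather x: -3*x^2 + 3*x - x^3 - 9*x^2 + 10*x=-x^3 - 12*x^2 + 13*x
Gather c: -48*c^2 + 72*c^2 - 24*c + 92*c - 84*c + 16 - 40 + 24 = 24*c^2 - 16*c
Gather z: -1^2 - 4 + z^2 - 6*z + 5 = z^2 - 6*z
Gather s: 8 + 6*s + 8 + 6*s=12*s + 16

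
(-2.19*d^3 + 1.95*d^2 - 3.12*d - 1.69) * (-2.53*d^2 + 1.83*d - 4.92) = 5.5407*d^5 - 8.9412*d^4 + 22.2369*d^3 - 11.0279*d^2 + 12.2577*d + 8.3148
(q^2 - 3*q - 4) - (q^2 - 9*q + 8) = 6*q - 12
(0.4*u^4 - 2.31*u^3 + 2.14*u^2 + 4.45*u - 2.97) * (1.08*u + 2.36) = 0.432*u^5 - 1.5508*u^4 - 3.1404*u^3 + 9.8564*u^2 + 7.2944*u - 7.0092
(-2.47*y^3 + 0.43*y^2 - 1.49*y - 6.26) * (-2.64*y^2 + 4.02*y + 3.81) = 6.5208*y^5 - 11.0646*y^4 - 3.7485*y^3 + 12.1749*y^2 - 30.8421*y - 23.8506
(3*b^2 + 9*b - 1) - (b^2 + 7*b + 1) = 2*b^2 + 2*b - 2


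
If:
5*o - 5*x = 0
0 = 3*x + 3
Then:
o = -1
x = -1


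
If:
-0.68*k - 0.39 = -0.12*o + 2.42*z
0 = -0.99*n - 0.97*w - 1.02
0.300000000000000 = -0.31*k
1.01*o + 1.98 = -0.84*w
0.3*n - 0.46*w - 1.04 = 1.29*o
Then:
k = -0.97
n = 2.59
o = 1.12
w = -3.70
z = 0.17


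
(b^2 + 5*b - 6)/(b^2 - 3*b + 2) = (b + 6)/(b - 2)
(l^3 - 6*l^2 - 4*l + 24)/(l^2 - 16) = (l^3 - 6*l^2 - 4*l + 24)/(l^2 - 16)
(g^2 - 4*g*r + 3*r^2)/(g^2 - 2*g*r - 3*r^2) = (g - r)/(g + r)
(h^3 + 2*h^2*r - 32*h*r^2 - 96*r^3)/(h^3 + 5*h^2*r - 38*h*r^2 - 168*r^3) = (h + 4*r)/(h + 7*r)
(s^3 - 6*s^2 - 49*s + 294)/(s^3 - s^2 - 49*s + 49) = (s - 6)/(s - 1)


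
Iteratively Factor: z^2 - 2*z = (z - 2)*(z)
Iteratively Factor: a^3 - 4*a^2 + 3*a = (a - 1)*(a^2 - 3*a) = a*(a - 1)*(a - 3)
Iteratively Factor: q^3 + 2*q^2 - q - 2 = (q - 1)*(q^2 + 3*q + 2) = (q - 1)*(q + 2)*(q + 1)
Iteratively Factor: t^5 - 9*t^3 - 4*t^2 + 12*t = (t + 2)*(t^4 - 2*t^3 - 5*t^2 + 6*t) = t*(t + 2)*(t^3 - 2*t^2 - 5*t + 6) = t*(t + 2)^2*(t^2 - 4*t + 3) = t*(t - 1)*(t + 2)^2*(t - 3)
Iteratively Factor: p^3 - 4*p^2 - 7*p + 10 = (p + 2)*(p^2 - 6*p + 5) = (p - 1)*(p + 2)*(p - 5)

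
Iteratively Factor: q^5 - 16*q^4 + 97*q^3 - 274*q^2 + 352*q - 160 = (q - 1)*(q^4 - 15*q^3 + 82*q^2 - 192*q + 160) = (q - 4)*(q - 1)*(q^3 - 11*q^2 + 38*q - 40) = (q - 5)*(q - 4)*(q - 1)*(q^2 - 6*q + 8) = (q - 5)*(q - 4)^2*(q - 1)*(q - 2)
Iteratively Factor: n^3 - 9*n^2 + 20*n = (n - 5)*(n^2 - 4*n) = n*(n - 5)*(n - 4)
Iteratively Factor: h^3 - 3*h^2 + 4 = (h - 2)*(h^2 - h - 2) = (h - 2)*(h + 1)*(h - 2)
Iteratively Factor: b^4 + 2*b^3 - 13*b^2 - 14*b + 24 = (b + 2)*(b^3 - 13*b + 12) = (b + 2)*(b + 4)*(b^2 - 4*b + 3) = (b - 3)*(b + 2)*(b + 4)*(b - 1)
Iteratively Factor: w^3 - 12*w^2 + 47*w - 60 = (w - 4)*(w^2 - 8*w + 15) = (w - 5)*(w - 4)*(w - 3)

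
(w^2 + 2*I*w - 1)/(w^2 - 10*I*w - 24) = (-w^2 - 2*I*w + 1)/(-w^2 + 10*I*w + 24)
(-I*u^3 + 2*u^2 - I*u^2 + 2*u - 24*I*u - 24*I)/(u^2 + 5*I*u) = (-I*u^3 + u^2*(2 - I) + 2*u*(1 - 12*I) - 24*I)/(u*(u + 5*I))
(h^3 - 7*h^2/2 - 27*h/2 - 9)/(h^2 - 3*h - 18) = (2*h^2 + 5*h + 3)/(2*(h + 3))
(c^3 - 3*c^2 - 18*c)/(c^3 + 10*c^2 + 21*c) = (c - 6)/(c + 7)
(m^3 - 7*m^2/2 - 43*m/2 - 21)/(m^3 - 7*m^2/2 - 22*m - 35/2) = (2*m^2 + 7*m + 6)/(2*m^2 + 7*m + 5)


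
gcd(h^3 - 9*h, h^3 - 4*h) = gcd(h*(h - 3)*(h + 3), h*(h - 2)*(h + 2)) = h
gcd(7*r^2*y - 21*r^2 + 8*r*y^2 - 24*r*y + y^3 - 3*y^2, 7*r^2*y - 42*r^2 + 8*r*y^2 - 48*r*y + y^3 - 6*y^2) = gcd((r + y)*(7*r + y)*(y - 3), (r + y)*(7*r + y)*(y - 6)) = 7*r^2 + 8*r*y + y^2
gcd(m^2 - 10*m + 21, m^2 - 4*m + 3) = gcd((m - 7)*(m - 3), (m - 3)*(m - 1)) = m - 3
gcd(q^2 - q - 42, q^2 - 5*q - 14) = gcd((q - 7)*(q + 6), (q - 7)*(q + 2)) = q - 7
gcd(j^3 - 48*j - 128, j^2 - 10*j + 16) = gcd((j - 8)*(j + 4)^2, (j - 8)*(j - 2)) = j - 8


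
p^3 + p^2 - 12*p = p*(p - 3)*(p + 4)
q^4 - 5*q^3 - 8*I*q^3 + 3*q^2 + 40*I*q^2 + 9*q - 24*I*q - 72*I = (q - 3)^2*(q + 1)*(q - 8*I)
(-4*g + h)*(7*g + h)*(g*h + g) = -28*g^3*h - 28*g^3 + 3*g^2*h^2 + 3*g^2*h + g*h^3 + g*h^2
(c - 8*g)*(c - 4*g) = c^2 - 12*c*g + 32*g^2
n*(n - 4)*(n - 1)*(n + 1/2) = n^4 - 9*n^3/2 + 3*n^2/2 + 2*n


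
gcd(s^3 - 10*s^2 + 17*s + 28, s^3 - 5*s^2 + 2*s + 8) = s^2 - 3*s - 4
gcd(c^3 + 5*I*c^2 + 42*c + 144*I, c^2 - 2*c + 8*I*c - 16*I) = c + 8*I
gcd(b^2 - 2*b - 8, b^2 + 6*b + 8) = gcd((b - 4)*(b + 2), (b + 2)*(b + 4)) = b + 2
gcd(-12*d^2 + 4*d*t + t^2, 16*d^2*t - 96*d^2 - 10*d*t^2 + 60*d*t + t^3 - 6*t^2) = -2*d + t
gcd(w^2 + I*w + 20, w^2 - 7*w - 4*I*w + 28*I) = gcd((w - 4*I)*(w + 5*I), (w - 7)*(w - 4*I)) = w - 4*I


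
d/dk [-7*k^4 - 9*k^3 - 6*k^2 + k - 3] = -28*k^3 - 27*k^2 - 12*k + 1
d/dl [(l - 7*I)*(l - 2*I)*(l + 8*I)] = 3*l^2 - 2*I*l + 58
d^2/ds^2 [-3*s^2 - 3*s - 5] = -6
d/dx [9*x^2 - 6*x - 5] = 18*x - 6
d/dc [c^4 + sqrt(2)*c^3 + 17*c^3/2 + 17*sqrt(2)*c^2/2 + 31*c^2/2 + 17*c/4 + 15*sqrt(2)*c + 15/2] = 4*c^3 + 3*sqrt(2)*c^2 + 51*c^2/2 + 17*sqrt(2)*c + 31*c + 17/4 + 15*sqrt(2)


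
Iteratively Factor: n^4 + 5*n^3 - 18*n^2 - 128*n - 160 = (n + 2)*(n^3 + 3*n^2 - 24*n - 80) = (n - 5)*(n + 2)*(n^2 + 8*n + 16) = (n - 5)*(n + 2)*(n + 4)*(n + 4)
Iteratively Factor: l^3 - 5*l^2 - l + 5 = (l - 5)*(l^2 - 1) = (l - 5)*(l - 1)*(l + 1)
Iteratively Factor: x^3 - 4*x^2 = (x - 4)*(x^2) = x*(x - 4)*(x)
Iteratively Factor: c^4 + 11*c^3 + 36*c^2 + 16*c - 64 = (c + 4)*(c^3 + 7*c^2 + 8*c - 16) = (c + 4)^2*(c^2 + 3*c - 4) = (c + 4)^3*(c - 1)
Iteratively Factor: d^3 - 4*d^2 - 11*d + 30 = (d - 5)*(d^2 + d - 6) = (d - 5)*(d - 2)*(d + 3)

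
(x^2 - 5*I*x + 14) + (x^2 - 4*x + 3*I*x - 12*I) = 2*x^2 - 4*x - 2*I*x + 14 - 12*I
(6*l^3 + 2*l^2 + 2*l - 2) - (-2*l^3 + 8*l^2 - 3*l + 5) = 8*l^3 - 6*l^2 + 5*l - 7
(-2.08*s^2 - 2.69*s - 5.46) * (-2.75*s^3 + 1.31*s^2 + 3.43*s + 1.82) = 5.72*s^5 + 4.6727*s^4 + 4.3567*s^3 - 20.1649*s^2 - 23.6236*s - 9.9372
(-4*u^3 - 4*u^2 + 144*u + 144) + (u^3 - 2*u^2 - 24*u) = -3*u^3 - 6*u^2 + 120*u + 144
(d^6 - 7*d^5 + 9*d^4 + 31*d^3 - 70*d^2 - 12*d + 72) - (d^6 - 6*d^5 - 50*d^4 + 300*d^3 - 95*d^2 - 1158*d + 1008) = -d^5 + 59*d^4 - 269*d^3 + 25*d^2 + 1146*d - 936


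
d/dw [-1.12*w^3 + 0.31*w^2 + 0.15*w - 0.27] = -3.36*w^2 + 0.62*w + 0.15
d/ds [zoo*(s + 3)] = zoo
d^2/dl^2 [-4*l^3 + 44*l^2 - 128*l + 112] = 88 - 24*l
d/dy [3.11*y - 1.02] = 3.11000000000000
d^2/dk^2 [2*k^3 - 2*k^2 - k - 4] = 12*k - 4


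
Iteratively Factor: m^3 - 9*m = (m)*(m^2 - 9) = m*(m + 3)*(m - 3)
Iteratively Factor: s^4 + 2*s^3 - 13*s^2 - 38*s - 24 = (s + 2)*(s^3 - 13*s - 12) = (s - 4)*(s + 2)*(s^2 + 4*s + 3) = (s - 4)*(s + 1)*(s + 2)*(s + 3)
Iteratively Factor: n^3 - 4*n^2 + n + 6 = (n + 1)*(n^2 - 5*n + 6) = (n - 2)*(n + 1)*(n - 3)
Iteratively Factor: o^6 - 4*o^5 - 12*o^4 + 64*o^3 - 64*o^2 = (o - 2)*(o^5 - 2*o^4 - 16*o^3 + 32*o^2) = (o - 2)^2*(o^4 - 16*o^2) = o*(o - 2)^2*(o^3 - 16*o) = o*(o - 2)^2*(o + 4)*(o^2 - 4*o) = o*(o - 4)*(o - 2)^2*(o + 4)*(o)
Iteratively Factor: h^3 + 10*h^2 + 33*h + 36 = (h + 4)*(h^2 + 6*h + 9) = (h + 3)*(h + 4)*(h + 3)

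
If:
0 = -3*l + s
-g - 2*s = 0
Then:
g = -2*s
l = s/3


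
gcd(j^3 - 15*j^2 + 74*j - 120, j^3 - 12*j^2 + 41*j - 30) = j^2 - 11*j + 30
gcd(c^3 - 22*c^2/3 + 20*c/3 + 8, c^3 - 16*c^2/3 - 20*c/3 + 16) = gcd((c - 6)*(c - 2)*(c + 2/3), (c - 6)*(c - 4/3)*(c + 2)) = c - 6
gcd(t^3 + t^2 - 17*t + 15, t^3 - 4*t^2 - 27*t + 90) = t^2 + 2*t - 15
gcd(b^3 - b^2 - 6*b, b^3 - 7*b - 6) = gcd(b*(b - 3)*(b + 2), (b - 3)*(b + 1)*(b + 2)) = b^2 - b - 6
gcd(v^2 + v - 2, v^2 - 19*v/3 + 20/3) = 1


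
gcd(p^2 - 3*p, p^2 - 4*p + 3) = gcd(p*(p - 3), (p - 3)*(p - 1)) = p - 3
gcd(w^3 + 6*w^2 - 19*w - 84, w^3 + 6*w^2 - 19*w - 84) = w^3 + 6*w^2 - 19*w - 84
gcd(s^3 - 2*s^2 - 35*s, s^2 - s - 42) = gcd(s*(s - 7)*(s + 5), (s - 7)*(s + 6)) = s - 7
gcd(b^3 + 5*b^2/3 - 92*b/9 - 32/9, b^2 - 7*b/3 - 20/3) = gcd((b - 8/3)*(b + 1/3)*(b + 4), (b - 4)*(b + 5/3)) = 1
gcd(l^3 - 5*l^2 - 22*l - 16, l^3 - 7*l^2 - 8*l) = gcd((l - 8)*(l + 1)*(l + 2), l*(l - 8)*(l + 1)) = l^2 - 7*l - 8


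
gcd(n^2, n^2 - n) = n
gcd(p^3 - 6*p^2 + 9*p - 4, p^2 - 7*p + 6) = p - 1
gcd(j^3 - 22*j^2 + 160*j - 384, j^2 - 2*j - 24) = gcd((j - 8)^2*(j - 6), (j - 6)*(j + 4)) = j - 6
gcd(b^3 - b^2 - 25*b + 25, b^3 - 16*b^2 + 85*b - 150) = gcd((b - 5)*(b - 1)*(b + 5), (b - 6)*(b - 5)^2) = b - 5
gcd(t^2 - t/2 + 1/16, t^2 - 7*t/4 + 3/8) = t - 1/4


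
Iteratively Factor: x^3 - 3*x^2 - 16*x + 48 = (x - 3)*(x^2 - 16) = (x - 4)*(x - 3)*(x + 4)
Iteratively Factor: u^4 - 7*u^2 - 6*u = (u + 1)*(u^3 - u^2 - 6*u) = (u + 1)*(u + 2)*(u^2 - 3*u) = u*(u + 1)*(u + 2)*(u - 3)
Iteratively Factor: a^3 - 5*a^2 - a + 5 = (a - 5)*(a^2 - 1) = (a - 5)*(a - 1)*(a + 1)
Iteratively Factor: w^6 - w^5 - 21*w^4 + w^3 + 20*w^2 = (w - 5)*(w^5 + 4*w^4 - w^3 - 4*w^2) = w*(w - 5)*(w^4 + 4*w^3 - w^2 - 4*w) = w*(w - 5)*(w + 1)*(w^3 + 3*w^2 - 4*w) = w^2*(w - 5)*(w + 1)*(w^2 + 3*w - 4) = w^2*(w - 5)*(w + 1)*(w + 4)*(w - 1)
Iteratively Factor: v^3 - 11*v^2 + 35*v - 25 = (v - 5)*(v^2 - 6*v + 5) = (v - 5)^2*(v - 1)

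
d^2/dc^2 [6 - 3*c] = 0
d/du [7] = 0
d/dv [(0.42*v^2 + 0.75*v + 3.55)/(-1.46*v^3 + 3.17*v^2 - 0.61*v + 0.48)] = (0.6132*v^4 + 2.19*v^3 + 12.9153*v^2 - 22.1038*v + 2.5255)/(2.1316*v^6 - 9.2564*v^5 + 11.8301*v^4 - 5.269*v^3 + 3.4153*v^2 - 0.5856*v + 0.2304)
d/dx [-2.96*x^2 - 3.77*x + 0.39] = -5.92*x - 3.77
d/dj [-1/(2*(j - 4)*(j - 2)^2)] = (3*j - 10)/(2*(j - 4)^2*(j - 2)^3)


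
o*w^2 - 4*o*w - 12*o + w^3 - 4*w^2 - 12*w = (o + w)*(w - 6)*(w + 2)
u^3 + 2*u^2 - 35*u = u*(u - 5)*(u + 7)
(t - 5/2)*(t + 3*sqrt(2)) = t^2 - 5*t/2 + 3*sqrt(2)*t - 15*sqrt(2)/2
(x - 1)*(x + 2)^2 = x^3 + 3*x^2 - 4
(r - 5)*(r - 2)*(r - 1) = r^3 - 8*r^2 + 17*r - 10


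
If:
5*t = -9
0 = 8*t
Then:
No Solution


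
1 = 1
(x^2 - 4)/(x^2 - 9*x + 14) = (x + 2)/(x - 7)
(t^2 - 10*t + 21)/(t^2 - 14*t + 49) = (t - 3)/(t - 7)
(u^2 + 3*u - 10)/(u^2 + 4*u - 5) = (u - 2)/(u - 1)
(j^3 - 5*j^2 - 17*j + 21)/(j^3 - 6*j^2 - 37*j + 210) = (j^2 + 2*j - 3)/(j^2 + j - 30)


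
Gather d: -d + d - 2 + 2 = 0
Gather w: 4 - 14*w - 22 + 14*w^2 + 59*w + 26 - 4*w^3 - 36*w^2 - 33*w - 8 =-4*w^3 - 22*w^2 + 12*w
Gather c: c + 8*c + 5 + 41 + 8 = 9*c + 54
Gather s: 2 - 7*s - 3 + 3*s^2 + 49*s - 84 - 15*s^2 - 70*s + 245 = -12*s^2 - 28*s + 160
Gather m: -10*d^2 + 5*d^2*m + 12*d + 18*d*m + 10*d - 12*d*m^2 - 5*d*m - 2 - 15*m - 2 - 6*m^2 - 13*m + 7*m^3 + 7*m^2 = -10*d^2 + 22*d + 7*m^3 + m^2*(1 - 12*d) + m*(5*d^2 + 13*d - 28) - 4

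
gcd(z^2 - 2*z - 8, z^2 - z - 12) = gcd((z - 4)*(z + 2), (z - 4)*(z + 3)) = z - 4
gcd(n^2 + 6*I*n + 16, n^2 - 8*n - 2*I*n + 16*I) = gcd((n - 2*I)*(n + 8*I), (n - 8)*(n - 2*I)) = n - 2*I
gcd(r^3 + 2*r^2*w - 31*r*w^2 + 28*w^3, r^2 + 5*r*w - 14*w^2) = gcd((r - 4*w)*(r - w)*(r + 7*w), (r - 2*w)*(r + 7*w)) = r + 7*w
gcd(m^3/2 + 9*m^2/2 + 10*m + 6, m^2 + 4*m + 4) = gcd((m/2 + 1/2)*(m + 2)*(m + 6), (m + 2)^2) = m + 2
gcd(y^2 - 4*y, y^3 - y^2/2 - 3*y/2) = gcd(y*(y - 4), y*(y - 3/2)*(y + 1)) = y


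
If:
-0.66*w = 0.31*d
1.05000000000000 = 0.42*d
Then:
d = 2.50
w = -1.17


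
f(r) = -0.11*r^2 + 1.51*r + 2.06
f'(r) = 1.51 - 0.22*r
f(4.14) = 6.43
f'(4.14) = 0.60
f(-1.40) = -0.27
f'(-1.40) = 1.82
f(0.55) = 2.86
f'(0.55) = 1.39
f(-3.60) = -4.80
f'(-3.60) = 2.30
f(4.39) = 6.57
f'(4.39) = 0.54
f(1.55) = 4.14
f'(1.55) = 1.17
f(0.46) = 2.73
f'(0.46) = 1.41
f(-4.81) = -7.75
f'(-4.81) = 2.57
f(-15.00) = -45.34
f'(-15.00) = 4.81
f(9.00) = 6.74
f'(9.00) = -0.47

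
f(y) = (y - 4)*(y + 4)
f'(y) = 2*y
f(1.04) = -14.92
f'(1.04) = 2.08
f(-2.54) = -9.55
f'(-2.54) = -5.08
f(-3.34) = -4.84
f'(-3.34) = -6.68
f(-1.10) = -14.79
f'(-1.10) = -2.20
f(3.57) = -3.26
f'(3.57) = 7.14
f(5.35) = 12.62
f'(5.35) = 10.70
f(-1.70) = -13.11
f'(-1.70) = -3.40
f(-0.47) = -15.78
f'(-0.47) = -0.94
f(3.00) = -7.00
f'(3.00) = 6.00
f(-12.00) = 128.00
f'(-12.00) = -24.00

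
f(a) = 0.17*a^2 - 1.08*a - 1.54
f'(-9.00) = -4.14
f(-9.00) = 21.95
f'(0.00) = -1.08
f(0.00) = -1.54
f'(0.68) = -0.85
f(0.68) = -2.20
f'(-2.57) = -1.95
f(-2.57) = 2.36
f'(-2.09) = -1.79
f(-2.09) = 1.46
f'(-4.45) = -2.59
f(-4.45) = 6.63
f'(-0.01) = -1.08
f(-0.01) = -1.53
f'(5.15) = 0.67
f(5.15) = -2.59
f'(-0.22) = -1.15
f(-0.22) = -1.29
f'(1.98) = -0.41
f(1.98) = -3.01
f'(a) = 0.34*a - 1.08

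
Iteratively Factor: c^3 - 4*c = (c - 2)*(c^2 + 2*c) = (c - 2)*(c + 2)*(c)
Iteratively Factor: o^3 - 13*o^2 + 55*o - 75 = (o - 3)*(o^2 - 10*o + 25) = (o - 5)*(o - 3)*(o - 5)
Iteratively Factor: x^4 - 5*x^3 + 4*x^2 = (x)*(x^3 - 5*x^2 + 4*x) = x*(x - 4)*(x^2 - x) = x^2*(x - 4)*(x - 1)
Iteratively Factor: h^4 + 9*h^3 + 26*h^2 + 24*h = (h + 4)*(h^3 + 5*h^2 + 6*h) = (h + 3)*(h + 4)*(h^2 + 2*h) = (h + 2)*(h + 3)*(h + 4)*(h)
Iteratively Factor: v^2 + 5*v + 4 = (v + 4)*(v + 1)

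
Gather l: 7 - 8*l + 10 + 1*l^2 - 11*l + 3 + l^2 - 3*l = 2*l^2 - 22*l + 20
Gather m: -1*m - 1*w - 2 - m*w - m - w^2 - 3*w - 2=m*(-w - 2) - w^2 - 4*w - 4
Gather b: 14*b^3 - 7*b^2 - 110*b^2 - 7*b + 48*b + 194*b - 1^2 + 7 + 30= 14*b^3 - 117*b^2 + 235*b + 36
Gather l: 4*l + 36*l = 40*l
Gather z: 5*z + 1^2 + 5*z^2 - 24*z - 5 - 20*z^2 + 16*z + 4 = -15*z^2 - 3*z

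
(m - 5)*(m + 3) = m^2 - 2*m - 15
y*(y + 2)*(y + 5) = y^3 + 7*y^2 + 10*y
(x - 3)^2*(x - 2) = x^3 - 8*x^2 + 21*x - 18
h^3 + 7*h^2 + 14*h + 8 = (h + 1)*(h + 2)*(h + 4)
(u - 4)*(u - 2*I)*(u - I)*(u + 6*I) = u^4 - 4*u^3 + 3*I*u^3 + 16*u^2 - 12*I*u^2 - 64*u - 12*I*u + 48*I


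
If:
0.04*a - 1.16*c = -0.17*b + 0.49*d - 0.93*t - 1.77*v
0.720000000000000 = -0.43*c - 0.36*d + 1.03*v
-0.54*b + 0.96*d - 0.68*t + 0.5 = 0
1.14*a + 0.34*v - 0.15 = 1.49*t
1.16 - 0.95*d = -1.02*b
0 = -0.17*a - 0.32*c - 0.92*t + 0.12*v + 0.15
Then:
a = 0.03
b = -3.48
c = 0.64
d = -2.52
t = -0.06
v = 0.09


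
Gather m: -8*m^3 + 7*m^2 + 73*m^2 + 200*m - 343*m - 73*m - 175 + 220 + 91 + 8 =-8*m^3 + 80*m^2 - 216*m + 144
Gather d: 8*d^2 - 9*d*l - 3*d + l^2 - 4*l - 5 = 8*d^2 + d*(-9*l - 3) + l^2 - 4*l - 5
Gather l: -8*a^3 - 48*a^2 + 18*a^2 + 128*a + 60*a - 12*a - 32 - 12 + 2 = -8*a^3 - 30*a^2 + 176*a - 42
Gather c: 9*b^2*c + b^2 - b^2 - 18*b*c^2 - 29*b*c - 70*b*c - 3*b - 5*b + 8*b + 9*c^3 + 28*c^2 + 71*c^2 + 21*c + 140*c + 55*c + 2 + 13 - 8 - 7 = 9*c^3 + c^2*(99 - 18*b) + c*(9*b^2 - 99*b + 216)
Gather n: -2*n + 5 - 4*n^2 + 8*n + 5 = -4*n^2 + 6*n + 10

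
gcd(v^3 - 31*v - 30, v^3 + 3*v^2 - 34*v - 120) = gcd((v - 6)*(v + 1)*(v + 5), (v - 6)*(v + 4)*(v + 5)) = v^2 - v - 30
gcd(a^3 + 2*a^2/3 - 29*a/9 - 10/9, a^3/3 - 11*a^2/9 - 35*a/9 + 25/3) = a - 5/3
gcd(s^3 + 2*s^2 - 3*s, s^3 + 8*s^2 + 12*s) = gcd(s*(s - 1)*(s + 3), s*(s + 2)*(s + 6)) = s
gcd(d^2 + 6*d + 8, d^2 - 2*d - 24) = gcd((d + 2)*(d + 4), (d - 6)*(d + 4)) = d + 4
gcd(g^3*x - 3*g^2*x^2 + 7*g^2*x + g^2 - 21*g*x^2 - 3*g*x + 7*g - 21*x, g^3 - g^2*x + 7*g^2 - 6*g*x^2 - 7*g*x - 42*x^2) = -g^2 + 3*g*x - 7*g + 21*x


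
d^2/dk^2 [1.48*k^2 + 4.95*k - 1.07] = 2.96000000000000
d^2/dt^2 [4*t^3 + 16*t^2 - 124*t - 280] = 24*t + 32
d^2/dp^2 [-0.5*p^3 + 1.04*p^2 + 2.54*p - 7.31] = 2.08 - 3.0*p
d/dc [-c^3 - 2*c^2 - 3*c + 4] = -3*c^2 - 4*c - 3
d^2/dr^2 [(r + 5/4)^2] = 2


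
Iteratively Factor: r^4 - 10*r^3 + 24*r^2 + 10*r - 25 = (r + 1)*(r^3 - 11*r^2 + 35*r - 25) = (r - 5)*(r + 1)*(r^2 - 6*r + 5) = (r - 5)^2*(r + 1)*(r - 1)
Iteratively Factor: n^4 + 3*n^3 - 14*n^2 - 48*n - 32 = (n + 4)*(n^3 - n^2 - 10*n - 8) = (n + 2)*(n + 4)*(n^2 - 3*n - 4) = (n + 1)*(n + 2)*(n + 4)*(n - 4)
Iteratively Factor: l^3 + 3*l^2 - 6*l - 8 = (l + 4)*(l^2 - l - 2) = (l + 1)*(l + 4)*(l - 2)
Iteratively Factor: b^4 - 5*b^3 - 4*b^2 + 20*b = (b)*(b^3 - 5*b^2 - 4*b + 20) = b*(b - 5)*(b^2 - 4) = b*(b - 5)*(b + 2)*(b - 2)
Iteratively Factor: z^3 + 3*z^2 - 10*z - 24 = (z + 2)*(z^2 + z - 12) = (z - 3)*(z + 2)*(z + 4)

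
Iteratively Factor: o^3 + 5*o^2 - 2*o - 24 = (o + 4)*(o^2 + o - 6) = (o + 3)*(o + 4)*(o - 2)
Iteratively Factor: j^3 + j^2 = (j)*(j^2 + j) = j^2*(j + 1)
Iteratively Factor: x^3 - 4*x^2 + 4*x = (x - 2)*(x^2 - 2*x) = x*(x - 2)*(x - 2)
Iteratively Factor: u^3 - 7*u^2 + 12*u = (u)*(u^2 - 7*u + 12) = u*(u - 3)*(u - 4)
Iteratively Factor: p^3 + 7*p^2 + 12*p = (p)*(p^2 + 7*p + 12) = p*(p + 3)*(p + 4)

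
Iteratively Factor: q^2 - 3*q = (q)*(q - 3)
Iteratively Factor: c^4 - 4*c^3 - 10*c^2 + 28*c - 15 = (c + 3)*(c^3 - 7*c^2 + 11*c - 5) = (c - 1)*(c + 3)*(c^2 - 6*c + 5) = (c - 1)^2*(c + 3)*(c - 5)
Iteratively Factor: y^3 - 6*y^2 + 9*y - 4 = (y - 4)*(y^2 - 2*y + 1) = (y - 4)*(y - 1)*(y - 1)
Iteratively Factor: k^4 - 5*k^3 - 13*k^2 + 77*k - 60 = (k - 3)*(k^3 - 2*k^2 - 19*k + 20) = (k - 5)*(k - 3)*(k^2 + 3*k - 4) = (k - 5)*(k - 3)*(k + 4)*(k - 1)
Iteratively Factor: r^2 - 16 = (r + 4)*(r - 4)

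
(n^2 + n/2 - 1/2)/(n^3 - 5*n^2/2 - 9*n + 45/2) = (2*n^2 + n - 1)/(2*n^3 - 5*n^2 - 18*n + 45)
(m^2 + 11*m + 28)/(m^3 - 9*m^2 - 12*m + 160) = (m + 7)/(m^2 - 13*m + 40)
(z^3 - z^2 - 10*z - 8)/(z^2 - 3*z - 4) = z + 2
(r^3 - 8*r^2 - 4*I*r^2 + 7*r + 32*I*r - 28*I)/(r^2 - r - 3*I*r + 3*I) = (r^2 - r*(7 + 4*I) + 28*I)/(r - 3*I)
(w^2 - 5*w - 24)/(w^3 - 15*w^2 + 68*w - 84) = (w^2 - 5*w - 24)/(w^3 - 15*w^2 + 68*w - 84)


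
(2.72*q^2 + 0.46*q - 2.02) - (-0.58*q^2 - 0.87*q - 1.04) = 3.3*q^2 + 1.33*q - 0.98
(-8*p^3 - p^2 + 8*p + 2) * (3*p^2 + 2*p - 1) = -24*p^5 - 19*p^4 + 30*p^3 + 23*p^2 - 4*p - 2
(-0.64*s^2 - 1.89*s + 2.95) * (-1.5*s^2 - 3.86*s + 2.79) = 0.96*s^4 + 5.3054*s^3 + 1.0848*s^2 - 16.6601*s + 8.2305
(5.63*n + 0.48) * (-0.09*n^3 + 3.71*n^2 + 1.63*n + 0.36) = -0.5067*n^4 + 20.8441*n^3 + 10.9577*n^2 + 2.8092*n + 0.1728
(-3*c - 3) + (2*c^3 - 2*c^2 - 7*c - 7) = 2*c^3 - 2*c^2 - 10*c - 10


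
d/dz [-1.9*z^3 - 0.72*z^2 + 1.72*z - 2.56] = -5.7*z^2 - 1.44*z + 1.72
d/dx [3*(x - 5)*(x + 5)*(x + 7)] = 9*x^2 + 42*x - 75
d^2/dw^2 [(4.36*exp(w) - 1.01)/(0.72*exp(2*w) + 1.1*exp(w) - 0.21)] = (2.260224*exp(4*w) - 5.547456*exp(3*w) + 1.555632*exp(2*w) - 0.825788*exp(w) - 0.0410340000000001)*exp(w)/(0.373248*exp(6*w) + 1.71072*exp(5*w) + 2.287008*exp(4*w) + 0.33308*exp(3*w) - 0.667044*exp(2*w) + 0.14553*exp(w) - 0.009261)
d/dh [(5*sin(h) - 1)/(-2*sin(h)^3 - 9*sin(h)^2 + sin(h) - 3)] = (20*sin(h)^3 + 39*sin(h)^2 - 18*sin(h) - 14)*cos(h)/(2*sin(h)^3 + 9*sin(h)^2 - sin(h) + 3)^2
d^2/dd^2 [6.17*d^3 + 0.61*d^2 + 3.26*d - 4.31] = 37.02*d + 1.22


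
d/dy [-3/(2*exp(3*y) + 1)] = 18*exp(3*y)/(2*exp(3*y) + 1)^2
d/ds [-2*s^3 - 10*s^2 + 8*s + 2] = -6*s^2 - 20*s + 8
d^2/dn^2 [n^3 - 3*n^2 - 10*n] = 6*n - 6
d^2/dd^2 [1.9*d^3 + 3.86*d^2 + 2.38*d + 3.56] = 11.4*d + 7.72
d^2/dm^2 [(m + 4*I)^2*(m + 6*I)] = 6*m + 28*I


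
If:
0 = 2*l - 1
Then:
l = 1/2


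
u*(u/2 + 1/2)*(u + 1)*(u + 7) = u^4/2 + 9*u^3/2 + 15*u^2/2 + 7*u/2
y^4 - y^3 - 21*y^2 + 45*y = y*(y - 3)^2*(y + 5)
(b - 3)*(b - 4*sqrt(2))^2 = b^3 - 8*sqrt(2)*b^2 - 3*b^2 + 32*b + 24*sqrt(2)*b - 96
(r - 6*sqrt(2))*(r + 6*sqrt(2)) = r^2 - 72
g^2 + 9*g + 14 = (g + 2)*(g + 7)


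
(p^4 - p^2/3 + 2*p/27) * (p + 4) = p^5 + 4*p^4 - p^3/3 - 34*p^2/27 + 8*p/27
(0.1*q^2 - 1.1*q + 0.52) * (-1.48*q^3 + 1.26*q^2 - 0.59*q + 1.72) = -0.148*q^5 + 1.754*q^4 - 2.2146*q^3 + 1.4762*q^2 - 2.1988*q + 0.8944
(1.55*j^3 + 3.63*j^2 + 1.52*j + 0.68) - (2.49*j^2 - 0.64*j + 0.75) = 1.55*j^3 + 1.14*j^2 + 2.16*j - 0.07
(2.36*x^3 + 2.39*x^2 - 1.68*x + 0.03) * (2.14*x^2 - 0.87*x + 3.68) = 5.0504*x^5 + 3.0614*x^4 + 3.0103*x^3 + 10.321*x^2 - 6.2085*x + 0.1104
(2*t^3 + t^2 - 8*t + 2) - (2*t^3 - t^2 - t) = 2*t^2 - 7*t + 2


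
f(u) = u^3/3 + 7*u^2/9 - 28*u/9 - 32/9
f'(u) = u^2 + 14*u/9 - 28/9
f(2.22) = -2.98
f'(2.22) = 5.27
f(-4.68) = -6.13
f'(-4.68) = 11.51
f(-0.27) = -2.67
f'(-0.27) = -3.46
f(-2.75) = 3.95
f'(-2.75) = 0.17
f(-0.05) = -3.40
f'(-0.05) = -3.19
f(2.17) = -3.24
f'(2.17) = 4.97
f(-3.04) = 3.73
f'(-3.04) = 1.40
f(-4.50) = -4.18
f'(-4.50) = 10.14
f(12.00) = 647.11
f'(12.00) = 159.56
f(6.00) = 77.78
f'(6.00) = 42.22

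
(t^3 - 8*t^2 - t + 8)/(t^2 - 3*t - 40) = (t^2 - 1)/(t + 5)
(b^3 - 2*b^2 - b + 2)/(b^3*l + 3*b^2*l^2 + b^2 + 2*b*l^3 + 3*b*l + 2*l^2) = (b^3 - 2*b^2 - b + 2)/(b^3*l + 3*b^2*l^2 + b^2 + 2*b*l^3 + 3*b*l + 2*l^2)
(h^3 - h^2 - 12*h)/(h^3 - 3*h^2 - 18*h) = (h - 4)/(h - 6)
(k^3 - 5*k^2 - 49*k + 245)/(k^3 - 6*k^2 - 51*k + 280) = (k - 7)/(k - 8)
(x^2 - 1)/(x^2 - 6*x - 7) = (x - 1)/(x - 7)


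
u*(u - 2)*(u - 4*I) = u^3 - 2*u^2 - 4*I*u^2 + 8*I*u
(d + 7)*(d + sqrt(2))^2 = d^3 + 2*sqrt(2)*d^2 + 7*d^2 + 2*d + 14*sqrt(2)*d + 14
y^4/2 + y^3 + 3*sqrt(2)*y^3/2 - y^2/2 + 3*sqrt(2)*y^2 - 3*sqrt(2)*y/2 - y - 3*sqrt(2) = (y/2 + 1)*(y - 1)*(y + 1)*(y + 3*sqrt(2))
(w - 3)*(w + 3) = w^2 - 9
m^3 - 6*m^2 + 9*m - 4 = (m - 4)*(m - 1)^2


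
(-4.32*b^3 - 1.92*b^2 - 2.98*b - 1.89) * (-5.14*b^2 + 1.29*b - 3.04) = 22.2048*b^5 + 4.296*b^4 + 25.9732*b^3 + 11.7072*b^2 + 6.6211*b + 5.7456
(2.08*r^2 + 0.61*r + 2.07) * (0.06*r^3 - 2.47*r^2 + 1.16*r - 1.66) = 0.1248*r^5 - 5.101*r^4 + 1.0303*r^3 - 7.8581*r^2 + 1.3886*r - 3.4362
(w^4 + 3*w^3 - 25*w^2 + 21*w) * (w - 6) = w^5 - 3*w^4 - 43*w^3 + 171*w^2 - 126*w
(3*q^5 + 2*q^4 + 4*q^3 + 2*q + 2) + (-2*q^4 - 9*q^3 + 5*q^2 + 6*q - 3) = 3*q^5 - 5*q^3 + 5*q^2 + 8*q - 1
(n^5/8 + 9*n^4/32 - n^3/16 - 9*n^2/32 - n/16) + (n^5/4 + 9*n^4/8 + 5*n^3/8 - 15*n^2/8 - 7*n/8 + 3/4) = 3*n^5/8 + 45*n^4/32 + 9*n^3/16 - 69*n^2/32 - 15*n/16 + 3/4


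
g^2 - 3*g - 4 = (g - 4)*(g + 1)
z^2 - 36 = (z - 6)*(z + 6)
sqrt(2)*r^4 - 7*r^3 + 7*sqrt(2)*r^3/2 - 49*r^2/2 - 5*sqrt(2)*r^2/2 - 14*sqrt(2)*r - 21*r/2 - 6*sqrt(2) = (r + 3)*(r - 4*sqrt(2))*(r + sqrt(2)/2)*(sqrt(2)*r + sqrt(2)/2)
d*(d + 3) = d^2 + 3*d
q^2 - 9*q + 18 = (q - 6)*(q - 3)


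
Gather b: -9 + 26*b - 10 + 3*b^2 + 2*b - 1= 3*b^2 + 28*b - 20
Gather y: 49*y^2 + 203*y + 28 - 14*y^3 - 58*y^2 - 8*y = -14*y^3 - 9*y^2 + 195*y + 28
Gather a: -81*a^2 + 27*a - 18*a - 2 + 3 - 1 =-81*a^2 + 9*a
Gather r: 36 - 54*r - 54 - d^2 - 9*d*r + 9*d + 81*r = -d^2 + 9*d + r*(27 - 9*d) - 18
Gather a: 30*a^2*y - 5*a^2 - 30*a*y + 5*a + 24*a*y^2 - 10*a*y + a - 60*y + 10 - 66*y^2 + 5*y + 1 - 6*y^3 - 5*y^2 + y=a^2*(30*y - 5) + a*(24*y^2 - 40*y + 6) - 6*y^3 - 71*y^2 - 54*y + 11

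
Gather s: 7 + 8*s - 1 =8*s + 6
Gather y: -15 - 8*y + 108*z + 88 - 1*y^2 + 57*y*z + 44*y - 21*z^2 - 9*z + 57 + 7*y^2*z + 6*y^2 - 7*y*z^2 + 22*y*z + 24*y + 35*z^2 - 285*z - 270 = y^2*(7*z + 5) + y*(-7*z^2 + 79*z + 60) + 14*z^2 - 186*z - 140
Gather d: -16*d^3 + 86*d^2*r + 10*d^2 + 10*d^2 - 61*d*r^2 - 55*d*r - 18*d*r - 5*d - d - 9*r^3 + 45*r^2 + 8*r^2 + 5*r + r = -16*d^3 + d^2*(86*r + 20) + d*(-61*r^2 - 73*r - 6) - 9*r^3 + 53*r^2 + 6*r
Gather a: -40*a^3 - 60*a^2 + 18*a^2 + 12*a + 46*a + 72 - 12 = -40*a^3 - 42*a^2 + 58*a + 60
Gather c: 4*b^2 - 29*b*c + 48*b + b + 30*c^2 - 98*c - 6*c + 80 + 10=4*b^2 + 49*b + 30*c^2 + c*(-29*b - 104) + 90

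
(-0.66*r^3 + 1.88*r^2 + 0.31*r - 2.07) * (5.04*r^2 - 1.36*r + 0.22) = -3.3264*r^5 + 10.3728*r^4 - 1.1396*r^3 - 10.4408*r^2 + 2.8834*r - 0.4554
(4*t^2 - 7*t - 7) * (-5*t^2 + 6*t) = -20*t^4 + 59*t^3 - 7*t^2 - 42*t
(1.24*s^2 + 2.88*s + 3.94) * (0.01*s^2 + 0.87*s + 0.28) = 0.0124*s^4 + 1.1076*s^3 + 2.8922*s^2 + 4.2342*s + 1.1032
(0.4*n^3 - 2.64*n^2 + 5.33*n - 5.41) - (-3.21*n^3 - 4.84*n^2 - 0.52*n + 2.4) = 3.61*n^3 + 2.2*n^2 + 5.85*n - 7.81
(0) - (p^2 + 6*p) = -p^2 - 6*p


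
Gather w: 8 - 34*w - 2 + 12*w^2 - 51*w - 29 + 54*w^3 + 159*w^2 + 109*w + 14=54*w^3 + 171*w^2 + 24*w - 9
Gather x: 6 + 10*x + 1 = 10*x + 7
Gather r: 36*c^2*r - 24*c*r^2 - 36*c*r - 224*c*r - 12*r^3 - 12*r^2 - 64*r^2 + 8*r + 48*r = -12*r^3 + r^2*(-24*c - 76) + r*(36*c^2 - 260*c + 56)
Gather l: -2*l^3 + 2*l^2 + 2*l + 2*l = -2*l^3 + 2*l^2 + 4*l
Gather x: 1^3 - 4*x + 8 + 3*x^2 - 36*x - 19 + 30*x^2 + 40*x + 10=33*x^2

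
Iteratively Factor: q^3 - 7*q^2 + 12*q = (q - 3)*(q^2 - 4*q) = (q - 4)*(q - 3)*(q)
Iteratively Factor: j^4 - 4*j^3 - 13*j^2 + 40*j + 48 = (j + 3)*(j^3 - 7*j^2 + 8*j + 16) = (j - 4)*(j + 3)*(j^2 - 3*j - 4) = (j - 4)^2*(j + 3)*(j + 1)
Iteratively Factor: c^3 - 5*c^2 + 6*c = (c - 3)*(c^2 - 2*c) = (c - 3)*(c - 2)*(c)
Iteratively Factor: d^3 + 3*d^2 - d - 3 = (d - 1)*(d^2 + 4*d + 3) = (d - 1)*(d + 3)*(d + 1)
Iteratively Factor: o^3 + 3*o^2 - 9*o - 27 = (o - 3)*(o^2 + 6*o + 9) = (o - 3)*(o + 3)*(o + 3)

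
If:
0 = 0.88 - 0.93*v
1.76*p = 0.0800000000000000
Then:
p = 0.05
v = 0.95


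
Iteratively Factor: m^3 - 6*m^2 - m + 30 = (m - 5)*(m^2 - m - 6) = (m - 5)*(m + 2)*(m - 3)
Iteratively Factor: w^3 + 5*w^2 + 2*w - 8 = (w + 4)*(w^2 + w - 2) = (w + 2)*(w + 4)*(w - 1)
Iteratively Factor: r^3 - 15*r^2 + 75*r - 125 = (r - 5)*(r^2 - 10*r + 25) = (r - 5)^2*(r - 5)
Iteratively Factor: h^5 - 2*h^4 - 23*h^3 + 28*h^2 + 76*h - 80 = (h - 1)*(h^4 - h^3 - 24*h^2 + 4*h + 80) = (h - 2)*(h - 1)*(h^3 + h^2 - 22*h - 40) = (h - 5)*(h - 2)*(h - 1)*(h^2 + 6*h + 8) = (h - 5)*(h - 2)*(h - 1)*(h + 4)*(h + 2)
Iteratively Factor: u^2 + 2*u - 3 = (u + 3)*(u - 1)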